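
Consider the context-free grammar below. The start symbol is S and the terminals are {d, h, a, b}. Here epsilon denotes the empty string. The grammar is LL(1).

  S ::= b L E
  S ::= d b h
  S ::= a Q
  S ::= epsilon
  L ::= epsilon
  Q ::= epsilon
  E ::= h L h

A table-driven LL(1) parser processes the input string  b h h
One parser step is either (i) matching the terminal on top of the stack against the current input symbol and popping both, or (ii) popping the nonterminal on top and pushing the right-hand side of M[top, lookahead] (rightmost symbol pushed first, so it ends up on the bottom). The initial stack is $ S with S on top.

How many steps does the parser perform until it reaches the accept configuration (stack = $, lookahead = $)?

7

     Stack    Input    Action
  1  $ S      b h h $  expand S ::= b L E
  2  $ E L b  b h h $  match b
  3  $ E L    h h $    expand L ::= epsilon
  4  $ E      h h $    expand E ::= h L h
  5  $ h L h  h h $    match h
  6  $ h L    h $      expand L ::= epsilon
  7  $ h      h $      match h
Accept reached after 7 steps.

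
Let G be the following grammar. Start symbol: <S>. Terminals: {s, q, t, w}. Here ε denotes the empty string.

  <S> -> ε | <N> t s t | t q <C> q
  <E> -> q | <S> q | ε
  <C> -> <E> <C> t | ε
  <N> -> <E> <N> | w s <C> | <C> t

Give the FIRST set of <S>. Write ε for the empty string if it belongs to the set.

{ε, q, t, w}

FIRST(<S>) = {ε, q, t, w}  (via <N> t s t)
FIRST(<E>) = {ε, q, t, w}  (via <S> q)
FIRST(<C>) = {ε, q, t, w}  (via <E> <C> t)
FIRST(<N>) = {q, t, w}  (via <E> <N>, <C> t)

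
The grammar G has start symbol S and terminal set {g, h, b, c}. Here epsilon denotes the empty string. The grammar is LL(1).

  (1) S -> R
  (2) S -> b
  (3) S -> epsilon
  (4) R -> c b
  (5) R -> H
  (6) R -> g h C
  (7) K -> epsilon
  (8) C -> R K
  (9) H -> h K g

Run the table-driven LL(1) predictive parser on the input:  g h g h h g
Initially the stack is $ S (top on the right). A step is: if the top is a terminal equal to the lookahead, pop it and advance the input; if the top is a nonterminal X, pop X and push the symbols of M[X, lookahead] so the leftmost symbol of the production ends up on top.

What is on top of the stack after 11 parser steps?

h

step 1: stack=$ S  input=g h g h h g $  — expand S -> R
step 2: stack=$ R  input=g h g h h g $  — expand R -> g h C
step 3: stack=$ C h g  input=g h g h h g $  — match g
step 4: stack=$ C h  input=h g h h g $  — match h
step 5: stack=$ C  input=g h h g $  — expand C -> R K
step 6: stack=$ K R  input=g h h g $  — expand R -> g h C
step 7: stack=$ K C h g  input=g h h g $  — match g
step 8: stack=$ K C h  input=h h g $  — match h
step 9: stack=$ K C  input=h g $  — expand C -> R K
step 10: stack=$ K K R  input=h g $  — expand R -> H
step 11: stack=$ K K H  input=h g $  — expand H -> h K g
Stack after step 11: $ K K g K h (top = h).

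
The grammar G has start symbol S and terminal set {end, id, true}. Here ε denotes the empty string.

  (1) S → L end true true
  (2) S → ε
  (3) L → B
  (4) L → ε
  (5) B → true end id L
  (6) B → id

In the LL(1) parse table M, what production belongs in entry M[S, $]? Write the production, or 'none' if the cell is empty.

S → ε

FIRST(B) = {id, true}
FIRST(L) = {ε, id, true}  (via B)
FIRST(S) = {ε, end, id, true}  (via L end true true)
FOLLOW(S) includes $ since S is the start symbol.
FOLLOW(S): S appears on no right-hand side. Thus FOLLOW(S) = {$}.
For S → L end true true: FIRST(L end true true) = {end, id, true}, so it goes in M[S, t] for t ∈ {end, id, true}.
For S → ε: FIRST(ε) = {ε}, so it goes in M[S, t] for t ∈ {}; since ε ∈ FIRST, also for every t ∈ FOLLOW(S) = {$}.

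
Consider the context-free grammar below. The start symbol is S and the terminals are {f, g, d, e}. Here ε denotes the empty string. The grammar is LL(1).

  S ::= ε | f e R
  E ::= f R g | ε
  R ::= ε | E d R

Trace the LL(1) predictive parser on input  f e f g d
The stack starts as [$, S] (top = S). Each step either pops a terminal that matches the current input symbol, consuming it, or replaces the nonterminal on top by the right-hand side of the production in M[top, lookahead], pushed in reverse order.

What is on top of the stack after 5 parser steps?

     Stack    Input        Action
  1  $ S      f e f g d $  expand S ::= f e R
  2  $ R e f  f e f g d $  match f
  3  $ R e    e f g d $    match e
  4  $ R      f g d $      expand R ::= E d R
  5  $ R d E  f g d $      expand E ::= f R g
Stack after step 5: $ R d g R f (top = f).

f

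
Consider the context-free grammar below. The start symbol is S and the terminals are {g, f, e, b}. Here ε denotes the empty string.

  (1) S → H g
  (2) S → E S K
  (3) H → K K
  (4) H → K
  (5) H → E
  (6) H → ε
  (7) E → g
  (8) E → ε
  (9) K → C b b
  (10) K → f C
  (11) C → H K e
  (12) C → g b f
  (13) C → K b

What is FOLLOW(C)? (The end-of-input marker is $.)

FIRST(E): from E→g we get {g}; from E→ε we get {ε}. So FIRST(E) = {ε, g}.
FIRST(S): from S→H g we get {f, g}; from S→E S K we get {f, g}. So FIRST(S) = {f, g}.
FIRST(H): from H→K K we get {f, g}; from H→K we get {f, g}; from H→E we get {ε, g}; from H→ε we get {ε}. So FIRST(H) = {ε, f, g}.
FIRST(K): from K→C b b we get {f, g}; from K→f C we get {f}. So FIRST(K) = {f, g}.
FIRST(C): from C→H K e we get {f, g}; from C→g b f we get {g}; from C→K b we get {f, g}. So FIRST(C) = {f, g}.
FOLLOW(S) includes $ since S is the start symbol.
FOLLOW(S): in S→E S K, S is followed by K with FIRST {f, g}. Thus FOLLOW(S) = {$, f, g}.
FOLLOW(H): in S→H g, H is followed by g with FIRST {g}; in C→H K e, H is followed by K e with FIRST {f, g}. Thus FOLLOW(H) = {f, g}.
FOLLOW(E): in S→E S K, E is followed by S K with FIRST {f, g}; in H→E, the suffix after E is empty, so FOLLOW(E) ⊇ FOLLOW(H) = {f, g}. Thus FOLLOW(E) = {f, g}.
FOLLOW(K): in S→E S K, the suffix after K is empty, so FOLLOW(K) ⊇ FOLLOW(S) = {$, f, g}; in H→K K (occurrence 1), K is followed by K with FIRST {f, g}; in H→K K (occurrence 2), the suffix after K is empty, so FOLLOW(K) ⊇ FOLLOW(H) = {f, g}; in H→K, the suffix after K is empty, so FOLLOW(K) ⊇ FOLLOW(H) = {f, g}; in C→H K e, K is followed by e with FIRST {e}; in C→K b, K is followed by b with FIRST {b}. Thus FOLLOW(K) = {$, b, e, f, g}.
FOLLOW(C): in K→C b b, C is followed by b b with FIRST {b}; in K→f C, the suffix after C is empty, so FOLLOW(C) ⊇ FOLLOW(K) = {$, b, e, f, g}. Thus FOLLOW(C) = {$, b, e, f, g}.

{$, b, e, f, g}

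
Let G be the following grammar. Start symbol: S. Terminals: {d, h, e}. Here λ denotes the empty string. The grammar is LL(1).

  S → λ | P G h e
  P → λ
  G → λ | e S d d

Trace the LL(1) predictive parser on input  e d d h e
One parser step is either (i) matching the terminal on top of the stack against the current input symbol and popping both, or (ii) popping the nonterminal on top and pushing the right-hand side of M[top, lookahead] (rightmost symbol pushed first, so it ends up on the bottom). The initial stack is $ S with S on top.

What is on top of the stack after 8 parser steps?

e

step 1: stack=$ S  input=e d d h e $  — expand S → P G h e
step 2: stack=$ e h G P  input=e d d h e $  — expand P → λ
step 3: stack=$ e h G  input=e d d h e $  — expand G → e S d d
step 4: stack=$ e h d d S e  input=e d d h e $  — match e
step 5: stack=$ e h d d S  input=d d h e $  — expand S → λ
step 6: stack=$ e h d d  input=d d h e $  — match d
step 7: stack=$ e h d  input=d h e $  — match d
step 8: stack=$ e h  input=h e $  — match h
Stack after step 8: $ e (top = e).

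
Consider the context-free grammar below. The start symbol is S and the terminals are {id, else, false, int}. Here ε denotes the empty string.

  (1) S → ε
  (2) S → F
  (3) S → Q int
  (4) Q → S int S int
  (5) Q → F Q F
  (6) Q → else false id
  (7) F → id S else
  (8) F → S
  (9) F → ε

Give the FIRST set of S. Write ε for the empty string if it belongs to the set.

FIRST(S) = {ε, else, id, int}  (via F, Q int)
FIRST(F) = {ε, else, id, int}  (via S)
FIRST(Q) = {else, id, int}  (via S int S int, F Q F)

{ε, else, id, int}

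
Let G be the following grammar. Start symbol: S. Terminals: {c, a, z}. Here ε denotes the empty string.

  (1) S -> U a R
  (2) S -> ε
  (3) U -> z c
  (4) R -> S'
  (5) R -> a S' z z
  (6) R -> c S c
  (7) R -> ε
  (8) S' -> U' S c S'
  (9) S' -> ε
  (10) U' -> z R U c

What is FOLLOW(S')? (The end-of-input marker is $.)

{$, c, z}

FIRST(U): from U->z c we get {z}. So FIRST(U) = {z}.
FIRST(U'): from U'->z R U c we get {z}. So FIRST(U') = {z}.
FIRST(S): from S->U a R we get {z}; from S->ε we get {ε}. So FIRST(S) = {ε, z}.
FIRST(S'): from S'->U' S c S' we get {z}; from S'->ε we get {ε}. So FIRST(S') = {ε, z}.
FIRST(R): from R->S' we get {ε, z}; from R->a S' z z we get {a}; from R->c S c we get {c}; from R->ε we get {ε}. So FIRST(R) = {ε, a, c, z}.
FOLLOW(S) includes $ since S is the start symbol.
FOLLOW(S): in R->c S c, S is followed by c with FIRST {c}; in S'->U' S c S', S is followed by c S' with FIRST {c}. Thus FOLLOW(S) = {$, c}.
FOLLOW(U): in S->U a R, U is followed by a R with FIRST {a}; in U'->z R U c, U is followed by c with FIRST {c}. Thus FOLLOW(U) = {a, c}.
FOLLOW(R): in S->U a R, the suffix after R is empty, so FOLLOW(R) ⊇ FOLLOW(S) = {$, c}; in U'->z R U c, R is followed by U c with FIRST {z}. Thus FOLLOW(R) = {$, c, z}.
FOLLOW(S'): in R->S', the suffix after S' is empty, so FOLLOW(S') ⊇ FOLLOW(R) = {$, c, z}; in R->a S' z z, S' is followed by z z with FIRST {z}; in S'->U' S c S', the suffix after S' is empty (adds nothing new). Thus FOLLOW(S') = {$, c, z}.
FOLLOW(U'): in S'->U' S c S', U' is followed by S c S' with FIRST {c, z}. Thus FOLLOW(U') = {c, z}.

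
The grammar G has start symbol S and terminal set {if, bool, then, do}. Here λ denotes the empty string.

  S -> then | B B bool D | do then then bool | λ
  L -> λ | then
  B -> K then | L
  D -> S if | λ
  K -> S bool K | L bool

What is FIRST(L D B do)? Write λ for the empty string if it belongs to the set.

{bool, do, if, then}

FIRST(L) = {λ, then}
FIRST(S) = {λ, bool, do, then}  (via B B bool D)
FIRST(D) = {λ, bool, do, if, then}  (via S if)
FIRST(K) = {bool, do, then}  (via S bool K, L bool)
FIRST(B) = {λ, bool, do, then}  (via K then, L)
FIRST(L D B do): take FIRST of each symbol in turn, carrying on past any symbol whose FIRST contains λ; result {bool, do, if, then}.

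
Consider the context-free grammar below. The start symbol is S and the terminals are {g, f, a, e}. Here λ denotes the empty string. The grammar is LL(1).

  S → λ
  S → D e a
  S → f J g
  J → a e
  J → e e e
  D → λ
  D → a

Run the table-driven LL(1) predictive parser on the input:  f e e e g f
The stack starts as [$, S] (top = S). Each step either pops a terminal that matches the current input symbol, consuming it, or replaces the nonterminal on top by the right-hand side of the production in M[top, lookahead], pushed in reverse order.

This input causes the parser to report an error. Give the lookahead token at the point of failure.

step 1: stack=$ S  input=f e e e g f $  — expand S → f J g
step 2: stack=$ g J f  input=f e e e g f $  — match f
step 3: stack=$ g J  input=e e e g f $  — expand J → e e e
step 4: stack=$ g e e e  input=e e e g f $  — match e
step 5: stack=$ g e e  input=e e g f $  — match e
step 6: stack=$ g e  input=e g f $  — match e
step 7: stack=$ g  input=g f $  — match g
step 8: stack=$  input=f $  — error: stack empty but input remains

f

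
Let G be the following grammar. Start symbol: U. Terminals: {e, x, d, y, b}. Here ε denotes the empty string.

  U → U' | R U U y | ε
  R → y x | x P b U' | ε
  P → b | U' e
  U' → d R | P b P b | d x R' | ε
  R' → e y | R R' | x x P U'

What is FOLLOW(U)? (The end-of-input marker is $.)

FIRST(R): from R→y x we get {y}; from R→x P b U' we get {x}; from R→ε we get {ε}. So FIRST(R) = {ε, x, y}.
FIRST(R'): from R'→e y we get {e}; from R'→R R' we get {e, x, y}; from R'→x x P U' we get {x}. So FIRST(R') = {e, x, y}.
FIRST(U): from U→U' we get {ε, b, d, e}; from U→R U U y we get {b, d, e, x, y}; from U→ε we get {ε}. So FIRST(U) = {ε, b, d, e, x, y}.
FIRST(P): from P→b we get {b}; from P→U' e we get {b, d, e}. So FIRST(P) = {b, d, e}.
FIRST(U'): from U'→d R we get {d}; from U'→P b P b we get {b, d, e}; from U'→d x R' we get {d}; from U'→ε we get {ε}. So FIRST(U') = {ε, b, d, e}.
FOLLOW(U) includes $ since U is the start symbol.
FOLLOW(U): in U→R U U y (occurrence 1), U is followed by U y with FIRST {b, d, e, x, y}; in U→R U U y (occurrence 2), U is followed by y with FIRST {y}. Thus FOLLOW(U) = {$, b, d, e, x, y}.
FOLLOW(R): in U→R U U y, R is followed by U U y with FIRST {b, d, e, x, y}; in U'→d R, the suffix after R is empty, so FOLLOW(R) ⊇ FOLLOW(U') = {$, b, d, e, x, y}; in R'→R R', R is followed by R' with FIRST {e, x, y}. Thus FOLLOW(R) = {$, b, d, e, x, y}.
FOLLOW(P): in R→x P b U', P is followed by b U' with FIRST {b}; in U'→P b P b (occurrence 1), P is followed by b P b with FIRST {b}; in U'→P b P b (occurrence 2), P is followed by b with FIRST {b}; in R'→x x P U', P is followed by U' with FIRST {ε, b, d, e}; in R'→x x P U', the suffix after P is nullable, so FOLLOW(P) ⊇ FOLLOW(R') = {$, b, d, e, x, y}. Thus FOLLOW(P) = {$, b, d, e, x, y}.
FOLLOW(U'): in U→U', the suffix after U' is empty, so FOLLOW(U') ⊇ FOLLOW(U) = {$, b, d, e, x, y}; in R→x P b U', the suffix after U' is empty, so FOLLOW(U') ⊇ FOLLOW(R) = {$, b, d, e, x, y}; in P→U' e, U' is followed by e with FIRST {e}; in R'→x x P U', the suffix after U' is empty, so FOLLOW(U') ⊇ FOLLOW(R') = {$, b, d, e, x, y}. Thus FOLLOW(U') = {$, b, d, e, x, y}.
FOLLOW(R'): in U'→d x R', the suffix after R' is empty, so FOLLOW(R') ⊇ FOLLOW(U') = {$, b, d, e, x, y}; in R'→R R', the suffix after R' is empty (adds nothing new). Thus FOLLOW(R') = {$, b, d, e, x, y}.

{$, b, d, e, x, y}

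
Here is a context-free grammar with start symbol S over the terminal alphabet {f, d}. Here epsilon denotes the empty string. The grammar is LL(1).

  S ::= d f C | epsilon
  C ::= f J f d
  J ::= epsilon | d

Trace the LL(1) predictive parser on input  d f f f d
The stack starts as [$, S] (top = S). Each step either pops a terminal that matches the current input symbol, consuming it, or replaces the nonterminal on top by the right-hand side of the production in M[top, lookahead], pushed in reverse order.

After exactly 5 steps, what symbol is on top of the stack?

J

     Stack      Input        Action
  1  $ S        d f f f d $  expand S ::= d f C
  2  $ C f d    d f f f d $  match d
  3  $ C f      f f f d $    match f
  4  $ C        f f d $      expand C ::= f J f d
  5  $ d f J f  f f d $      match f
Stack after step 5: $ d f J (top = J).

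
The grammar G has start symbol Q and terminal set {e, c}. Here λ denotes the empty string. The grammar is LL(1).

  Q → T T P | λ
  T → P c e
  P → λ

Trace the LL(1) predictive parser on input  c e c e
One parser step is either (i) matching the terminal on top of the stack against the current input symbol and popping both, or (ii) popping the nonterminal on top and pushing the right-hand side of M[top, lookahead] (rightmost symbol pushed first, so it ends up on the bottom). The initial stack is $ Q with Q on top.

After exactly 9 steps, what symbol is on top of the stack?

P

     Stack        Input      Action
  1  $ Q          c e c e $  expand Q → T T P
  2  $ P T T      c e c e $  expand T → P c e
  3  $ P T e c P  c e c e $  expand P → λ
  4  $ P T e c    c e c e $  match c
  5  $ P T e      e c e $    match e
  6  $ P T        c e $      expand T → P c e
  7  $ P e c P    c e $      expand P → λ
  8  $ P e c      c e $      match c
  9  $ P e        e $        match e
Stack after step 9: $ P (top = P).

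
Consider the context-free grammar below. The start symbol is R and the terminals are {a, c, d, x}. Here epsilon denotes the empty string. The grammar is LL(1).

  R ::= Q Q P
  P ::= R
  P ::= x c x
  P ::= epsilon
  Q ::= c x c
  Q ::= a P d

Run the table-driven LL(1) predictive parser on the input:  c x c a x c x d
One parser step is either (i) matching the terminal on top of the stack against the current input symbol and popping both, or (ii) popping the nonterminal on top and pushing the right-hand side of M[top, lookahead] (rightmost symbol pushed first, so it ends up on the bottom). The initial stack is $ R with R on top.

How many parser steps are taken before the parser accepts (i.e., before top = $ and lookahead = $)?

13

      Stack        Input              Action
   1  $ R          c x c a x c x d $  expand R ::= Q Q P
   2  $ P Q Q      c x c a x c x d $  expand Q ::= c x c
   3  $ P Q c x c  c x c a x c x d $  match c
   4  $ P Q c x    x c a x c x d $    match x
   5  $ P Q c      c a x c x d $      match c
   6  $ P Q        a x c x d $        expand Q ::= a P d
   7  $ P d P a    a x c x d $        match a
   8  $ P d P      x c x d $          expand P ::= x c x
   9  $ P d x c x  x c x d $          match x
  10  $ P d x c    c x d $            match c
  11  $ P d x      x d $              match x
  12  $ P d        d $                match d
  13  $ P          $                  expand P ::= epsilon
Accept reached after 13 steps.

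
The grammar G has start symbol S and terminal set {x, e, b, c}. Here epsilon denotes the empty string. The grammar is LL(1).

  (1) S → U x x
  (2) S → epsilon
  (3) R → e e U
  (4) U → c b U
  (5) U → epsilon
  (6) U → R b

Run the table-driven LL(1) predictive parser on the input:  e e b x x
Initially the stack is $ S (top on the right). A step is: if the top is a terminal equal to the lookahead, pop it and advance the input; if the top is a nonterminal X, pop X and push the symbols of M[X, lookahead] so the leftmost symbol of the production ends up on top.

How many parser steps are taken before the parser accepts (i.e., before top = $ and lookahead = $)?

9

     Stack          Input        Action
  1  $ S            e e b x x $  expand S → U x x
  2  $ x x U        e e b x x $  expand U → R b
  3  $ x x b R      e e b x x $  expand R → e e U
  4  $ x x b U e e  e e b x x $  match e
  5  $ x x b U e    e b x x $    match e
  6  $ x x b U      b x x $      expand U → epsilon
  7  $ x x b        b x x $      match b
  8  $ x x          x x $        match x
  9  $ x            x $          match x
Accept reached after 9 steps.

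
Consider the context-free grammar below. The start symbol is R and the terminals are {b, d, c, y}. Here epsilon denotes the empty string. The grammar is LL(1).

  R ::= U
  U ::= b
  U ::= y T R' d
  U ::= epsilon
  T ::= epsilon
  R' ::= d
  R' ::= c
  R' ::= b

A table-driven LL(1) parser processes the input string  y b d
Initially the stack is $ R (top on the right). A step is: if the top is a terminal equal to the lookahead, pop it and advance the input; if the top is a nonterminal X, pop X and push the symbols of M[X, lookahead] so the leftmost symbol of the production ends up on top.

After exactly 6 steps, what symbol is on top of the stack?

step 1: stack=$ R  input=y b d $  — expand R ::= U
step 2: stack=$ U  input=y b d $  — expand U ::= y T R' d
step 3: stack=$ d R' T y  input=y b d $  — match y
step 4: stack=$ d R' T  input=b d $  — expand T ::= epsilon
step 5: stack=$ d R'  input=b d $  — expand R' ::= b
step 6: stack=$ d b  input=b d $  — match b
Stack after step 6: $ d (top = d).

d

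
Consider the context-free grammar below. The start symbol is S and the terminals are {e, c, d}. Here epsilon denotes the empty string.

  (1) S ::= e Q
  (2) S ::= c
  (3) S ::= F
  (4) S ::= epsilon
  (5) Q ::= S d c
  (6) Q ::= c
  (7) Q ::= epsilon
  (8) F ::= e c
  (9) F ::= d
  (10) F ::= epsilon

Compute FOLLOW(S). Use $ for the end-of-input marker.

FIRST(F): from F::=e c we get {e}; from F::=d we get {d}; from F::=epsilon we get {epsilon}. So FIRST(F) = {epsilon, d, e}.
FIRST(S): from S::=e Q we get {e}; from S::=c we get {c}; from S::=F we get {epsilon, d, e}; from S::=epsilon we get {epsilon}. So FIRST(S) = {epsilon, c, d, e}.
FIRST(Q): from Q::=S d c we get {c, d, e}; from Q::=c we get {c}; from Q::=epsilon we get {epsilon}. So FIRST(Q) = {epsilon, c, d, e}.
FOLLOW(S) includes $ since S is the start symbol.
FOLLOW(S): in Q::=S d c, S is followed by d c with FIRST {d}. Thus FOLLOW(S) = {$, d}.
FOLLOW(Q): in S::=e Q, the suffix after Q is empty, so FOLLOW(Q) ⊇ FOLLOW(S) = {$, d}. Thus FOLLOW(Q) = {$, d}.
FOLLOW(F): in S::=F, the suffix after F is empty, so FOLLOW(F) ⊇ FOLLOW(S) = {$, d}. Thus FOLLOW(F) = {$, d}.

{$, d}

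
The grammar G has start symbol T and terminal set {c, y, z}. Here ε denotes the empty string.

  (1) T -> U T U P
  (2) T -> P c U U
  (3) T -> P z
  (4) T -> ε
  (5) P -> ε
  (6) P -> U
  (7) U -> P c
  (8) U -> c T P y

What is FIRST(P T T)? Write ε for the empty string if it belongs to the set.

FIRST(T) = {ε, c, z}  (via U T U P, P c U U, P z)
FIRST(P) = {ε, c}  (via U)
FIRST(U) = {c}  (via P c)
FIRST(P T T): take FIRST of each symbol in turn, carrying on past any symbol whose FIRST contains ε; result {ε, c, z}.

{ε, c, z}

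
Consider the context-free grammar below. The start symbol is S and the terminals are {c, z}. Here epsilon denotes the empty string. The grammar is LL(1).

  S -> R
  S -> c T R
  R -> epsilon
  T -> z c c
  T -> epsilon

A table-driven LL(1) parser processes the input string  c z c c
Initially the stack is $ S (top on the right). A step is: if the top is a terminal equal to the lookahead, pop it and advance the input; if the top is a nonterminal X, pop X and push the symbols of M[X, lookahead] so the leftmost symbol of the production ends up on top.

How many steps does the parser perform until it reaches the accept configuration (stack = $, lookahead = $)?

     Stack      Input      Action
  1  $ S        c z c c $  expand S -> c T R
  2  $ R T c    c z c c $  match c
  3  $ R T      z c c $    expand T -> z c c
  4  $ R c c z  z c c $    match z
  5  $ R c c    c c $      match c
  6  $ R c      c $        match c
  7  $ R        $          expand R -> epsilon
Accept reached after 7 steps.

7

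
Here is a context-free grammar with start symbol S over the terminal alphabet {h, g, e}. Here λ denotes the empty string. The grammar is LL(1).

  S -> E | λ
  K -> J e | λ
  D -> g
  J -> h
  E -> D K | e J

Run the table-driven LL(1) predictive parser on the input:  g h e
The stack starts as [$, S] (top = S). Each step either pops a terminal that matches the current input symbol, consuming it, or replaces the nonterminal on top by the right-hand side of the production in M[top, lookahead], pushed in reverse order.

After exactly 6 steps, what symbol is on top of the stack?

h

     Stack  Input    Action
  1  $ S    g h e $  expand S -> E
  2  $ E    g h e $  expand E -> D K
  3  $ K D  g h e $  expand D -> g
  4  $ K g  g h e $  match g
  5  $ K    h e $    expand K -> J e
  6  $ e J  h e $    expand J -> h
Stack after step 6: $ e h (top = h).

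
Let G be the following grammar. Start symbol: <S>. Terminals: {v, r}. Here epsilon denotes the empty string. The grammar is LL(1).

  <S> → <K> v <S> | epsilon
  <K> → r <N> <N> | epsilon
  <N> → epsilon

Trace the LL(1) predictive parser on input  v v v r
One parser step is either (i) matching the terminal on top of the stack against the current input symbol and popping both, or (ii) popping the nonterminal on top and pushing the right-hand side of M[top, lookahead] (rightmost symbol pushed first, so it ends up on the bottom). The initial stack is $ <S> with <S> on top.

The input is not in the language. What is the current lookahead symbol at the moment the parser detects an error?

step 1: stack=$ <S>  input=v v v r $  — expand <S> → <K> v <S>
step 2: stack=$ <S> v <K>  input=v v v r $  — expand <K> → epsilon
step 3: stack=$ <S> v  input=v v v r $  — match v
step 4: stack=$ <S>  input=v v r $  — expand <S> → <K> v <S>
step 5: stack=$ <S> v <K>  input=v v r $  — expand <K> → epsilon
step 6: stack=$ <S> v  input=v v r $  — match v
step 7: stack=$ <S>  input=v r $  — expand <S> → <K> v <S>
step 8: stack=$ <S> v <K>  input=v r $  — expand <K> → epsilon
step 9: stack=$ <S> v  input=v r $  — match v
step 10: stack=$ <S>  input=r $  — expand <S> → <K> v <S>
step 11: stack=$ <S> v <K>  input=r $  — expand <K> → r <N> <N>
step 12: stack=$ <S> v <N> <N> r  input=r $  — match r
step 13: stack=$ <S> v <N> <N>  input=$  — error: M[<N>, $] is empty

$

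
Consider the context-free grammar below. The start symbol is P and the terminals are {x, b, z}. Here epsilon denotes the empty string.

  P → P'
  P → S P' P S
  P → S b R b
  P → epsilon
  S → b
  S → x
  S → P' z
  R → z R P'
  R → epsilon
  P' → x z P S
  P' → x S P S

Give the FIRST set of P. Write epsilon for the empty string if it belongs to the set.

FIRST(R): from R→z R P' we get {z}; from R→epsilon we get {epsilon}. So FIRST(R) = {epsilon, z}.
FIRST(P'): from P'→x z P S we get {x}; from P'→x S P S we get {x}. So FIRST(P') = {x}.
FIRST(S): from S→b we get {b}; from S→x we get {x}; from S→P' z we get {x}. So FIRST(S) = {b, x}.
FIRST(P): from P→P' we get {x}; from P→S P' P S we get {b, x}; from P→S b R b we get {b, x}; from P→epsilon we get {epsilon}. So FIRST(P) = {epsilon, b, x}.

{epsilon, b, x}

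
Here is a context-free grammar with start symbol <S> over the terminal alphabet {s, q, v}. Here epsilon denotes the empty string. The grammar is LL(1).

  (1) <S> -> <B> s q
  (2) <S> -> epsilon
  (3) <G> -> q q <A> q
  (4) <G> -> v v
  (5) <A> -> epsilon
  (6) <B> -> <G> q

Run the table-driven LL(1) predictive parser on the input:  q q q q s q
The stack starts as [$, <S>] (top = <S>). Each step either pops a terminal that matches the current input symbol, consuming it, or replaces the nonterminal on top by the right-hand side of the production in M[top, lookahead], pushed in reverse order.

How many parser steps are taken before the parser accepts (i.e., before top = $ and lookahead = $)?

10

      Stack              Input          Action
   1  $ <S>              q q q q s q $  expand <S> -> <B> s q
   2  $ q s <B>          q q q q s q $  expand <B> -> <G> q
   3  $ q s q <G>        q q q q s q $  expand <G> -> q q <A> q
   4  $ q s q q <A> q q  q q q q s q $  match q
   5  $ q s q q <A> q    q q q s q $    match q
   6  $ q s q q <A>      q q s q $      expand <A> -> epsilon
   7  $ q s q q          q q s q $      match q
   8  $ q s q            q s q $        match q
   9  $ q s              s q $          match s
  10  $ q                q $            match q
Accept reached after 10 steps.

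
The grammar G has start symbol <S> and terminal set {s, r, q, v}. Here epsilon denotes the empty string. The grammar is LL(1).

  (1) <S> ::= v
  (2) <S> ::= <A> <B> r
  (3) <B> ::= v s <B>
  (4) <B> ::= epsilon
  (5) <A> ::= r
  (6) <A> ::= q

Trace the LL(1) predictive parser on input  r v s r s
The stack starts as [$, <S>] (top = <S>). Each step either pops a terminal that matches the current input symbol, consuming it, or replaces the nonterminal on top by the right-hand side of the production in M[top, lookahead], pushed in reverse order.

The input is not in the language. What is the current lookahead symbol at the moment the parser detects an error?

     Stack        Input        Action
  1  $ <S>        r v s r s $  expand <S> ::= <A> <B> r
  2  $ r <B> <A>  r v s r s $  expand <A> ::= r
  3  $ r <B> r    r v s r s $  match r
  4  $ r <B>      v s r s $    expand <B> ::= v s <B>
  5  $ r <B> s v  v s r s $    match v
  6  $ r <B> s    s r s $      match s
  7  $ r <B>      r s $        expand <B> ::= epsilon
  8  $ r          r s $        match r
  9  $            s $          error: stack empty but input remains

s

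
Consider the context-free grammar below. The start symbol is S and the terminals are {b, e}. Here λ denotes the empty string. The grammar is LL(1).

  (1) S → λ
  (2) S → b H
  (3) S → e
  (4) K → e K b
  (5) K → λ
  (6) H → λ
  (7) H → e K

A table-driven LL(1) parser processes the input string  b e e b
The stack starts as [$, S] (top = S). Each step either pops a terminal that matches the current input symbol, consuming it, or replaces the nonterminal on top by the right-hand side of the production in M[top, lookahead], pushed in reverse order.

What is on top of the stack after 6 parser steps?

     Stack    Input      Action
  1  $ S      b e e b $  expand S → b H
  2  $ H b    b e e b $  match b
  3  $ H      e e b $    expand H → e K
  4  $ K e    e e b $    match e
  5  $ K      e b $      expand K → e K b
  6  $ b K e  e b $      match e
Stack after step 6: $ b K (top = K).

K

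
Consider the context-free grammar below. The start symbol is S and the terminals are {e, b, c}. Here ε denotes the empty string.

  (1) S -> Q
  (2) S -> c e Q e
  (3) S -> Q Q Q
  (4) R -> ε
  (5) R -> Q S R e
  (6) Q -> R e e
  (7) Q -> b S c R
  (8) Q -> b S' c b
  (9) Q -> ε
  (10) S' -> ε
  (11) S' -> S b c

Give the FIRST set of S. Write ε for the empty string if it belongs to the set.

{ε, b, c, e}

FIRST(S): from S->Q we get {ε, b, c, e}; from S->c e Q e we get {c}; from S->Q Q Q we get {ε, b, c, e}. So FIRST(S) = {ε, b, c, e}.
FIRST(S'): from S'->ε we get {ε}; from S'->S b c we get {b, c, e}. So FIRST(S') = {ε, b, c, e}.
FIRST(R): from R->ε we get {ε}; from R->Q S R e we get {b, c, e}. So FIRST(R) = {ε, b, c, e}.
FIRST(Q): from Q->R e e we get {b, c, e}; from Q->b S c R we get {b}; from Q->b S' c b we get {b}; from Q->ε we get {ε}. So FIRST(Q) = {ε, b, c, e}.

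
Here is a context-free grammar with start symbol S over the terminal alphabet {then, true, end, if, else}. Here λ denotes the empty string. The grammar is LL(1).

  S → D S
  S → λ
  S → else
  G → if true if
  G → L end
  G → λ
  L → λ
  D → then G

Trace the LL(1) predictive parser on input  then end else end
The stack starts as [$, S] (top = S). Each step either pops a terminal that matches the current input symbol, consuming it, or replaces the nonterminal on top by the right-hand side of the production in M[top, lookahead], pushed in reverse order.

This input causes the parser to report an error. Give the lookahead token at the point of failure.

     Stack       Input                Action
  1  $ S         then end else end $  expand S → D S
  2  $ S D       then end else end $  expand D → then G
  3  $ S G then  then end else end $  match then
  4  $ S G       end else end $       expand G → L end
  5  $ S end L   end else end $       expand L → λ
  6  $ S end     end else end $       match end
  7  $ S         else end $           expand S → else
  8  $ else      else end $           match else
  9  $           end $                error: stack empty but input remains

end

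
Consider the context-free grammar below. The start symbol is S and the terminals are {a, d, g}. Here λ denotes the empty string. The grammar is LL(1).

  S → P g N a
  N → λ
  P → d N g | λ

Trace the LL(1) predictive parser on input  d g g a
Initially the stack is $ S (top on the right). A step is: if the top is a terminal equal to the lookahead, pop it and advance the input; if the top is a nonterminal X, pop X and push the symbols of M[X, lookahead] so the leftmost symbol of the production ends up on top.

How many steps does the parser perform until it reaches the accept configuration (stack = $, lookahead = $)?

     Stack          Input      Action
  1  $ S            d g g a $  expand S → P g N a
  2  $ a N g P      d g g a $  expand P → d N g
  3  $ a N g g N d  d g g a $  match d
  4  $ a N g g N    g g a $    expand N → λ
  5  $ a N g g      g g a $    match g
  6  $ a N g        g a $      match g
  7  $ a N          a $        expand N → λ
  8  $ a            a $        match a
Accept reached after 8 steps.

8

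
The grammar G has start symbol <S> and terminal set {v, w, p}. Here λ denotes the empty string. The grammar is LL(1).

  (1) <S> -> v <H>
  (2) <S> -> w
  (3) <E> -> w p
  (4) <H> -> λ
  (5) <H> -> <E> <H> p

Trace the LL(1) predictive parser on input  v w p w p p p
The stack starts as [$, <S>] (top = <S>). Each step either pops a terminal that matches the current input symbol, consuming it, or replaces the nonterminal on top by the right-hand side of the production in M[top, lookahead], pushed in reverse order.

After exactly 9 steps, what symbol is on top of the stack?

p

     Stack          Input            Action
  1  $ <S>          v w p w p p p $  expand <S> -> v <H>
  2  $ <H> v        v w p w p p p $  match v
  3  $ <H>          w p w p p p $    expand <H> -> <E> <H> p
  4  $ p <H> <E>    w p w p p p $    expand <E> -> w p
  5  $ p <H> p w    w p w p p p $    match w
  6  $ p <H> p      p w p p p $      match p
  7  $ p <H>        w p p p $        expand <H> -> <E> <H> p
  8  $ p p <H> <E>  w p p p $        expand <E> -> w p
  9  $ p p <H> p w  w p p p $        match w
Stack after step 9: $ p p <H> p (top = p).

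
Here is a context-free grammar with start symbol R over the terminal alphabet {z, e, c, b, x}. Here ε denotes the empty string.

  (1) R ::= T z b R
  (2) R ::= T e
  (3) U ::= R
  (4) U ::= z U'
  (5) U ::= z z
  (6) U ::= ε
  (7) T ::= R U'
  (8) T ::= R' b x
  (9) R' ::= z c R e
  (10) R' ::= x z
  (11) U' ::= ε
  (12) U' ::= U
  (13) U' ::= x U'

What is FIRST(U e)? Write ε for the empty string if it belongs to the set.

{e, x, z}

FIRST(R') = {x, z}
FIRST(R) = {x, z}  (via T z b R, T e)
FIRST(U) = {ε, x, z}  (via R)
FIRST(T) = {x, z}  (via R U', R' b x)
FIRST(U') = {ε, x, z}  (via U)
FIRST(U e): take FIRST of each symbol in turn, carrying on past any symbol whose FIRST contains ε; result {e, x, z}.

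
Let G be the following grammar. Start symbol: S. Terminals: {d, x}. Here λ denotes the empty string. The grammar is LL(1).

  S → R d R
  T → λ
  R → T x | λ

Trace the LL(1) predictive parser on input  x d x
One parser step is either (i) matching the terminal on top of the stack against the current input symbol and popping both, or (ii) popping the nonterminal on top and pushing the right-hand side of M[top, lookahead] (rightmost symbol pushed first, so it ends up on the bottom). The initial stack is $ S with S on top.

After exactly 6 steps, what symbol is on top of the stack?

step 1: stack=$ S  input=x d x $  — expand S → R d R
step 2: stack=$ R d R  input=x d x $  — expand R → T x
step 3: stack=$ R d x T  input=x d x $  — expand T → λ
step 4: stack=$ R d x  input=x d x $  — match x
step 5: stack=$ R d  input=d x $  — match d
step 6: stack=$ R  input=x $  — expand R → T x
Stack after step 6: $ x T (top = T).

T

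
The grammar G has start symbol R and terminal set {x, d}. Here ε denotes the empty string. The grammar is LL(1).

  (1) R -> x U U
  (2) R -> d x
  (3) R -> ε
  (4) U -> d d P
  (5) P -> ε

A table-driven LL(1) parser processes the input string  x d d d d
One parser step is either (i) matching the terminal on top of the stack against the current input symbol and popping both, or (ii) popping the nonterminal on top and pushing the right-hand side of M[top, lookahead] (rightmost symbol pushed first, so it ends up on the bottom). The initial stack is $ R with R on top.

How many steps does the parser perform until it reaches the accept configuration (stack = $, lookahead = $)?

step 1: stack=$ R  input=x d d d d $  — expand R -> x U U
step 2: stack=$ U U x  input=x d d d d $  — match x
step 3: stack=$ U U  input=d d d d $  — expand U -> d d P
step 4: stack=$ U P d d  input=d d d d $  — match d
step 5: stack=$ U P d  input=d d d $  — match d
step 6: stack=$ U P  input=d d $  — expand P -> ε
step 7: stack=$ U  input=d d $  — expand U -> d d P
step 8: stack=$ P d d  input=d d $  — match d
step 9: stack=$ P d  input=d $  — match d
step 10: stack=$ P  input=$  — expand P -> ε
Accept reached after 10 steps.

10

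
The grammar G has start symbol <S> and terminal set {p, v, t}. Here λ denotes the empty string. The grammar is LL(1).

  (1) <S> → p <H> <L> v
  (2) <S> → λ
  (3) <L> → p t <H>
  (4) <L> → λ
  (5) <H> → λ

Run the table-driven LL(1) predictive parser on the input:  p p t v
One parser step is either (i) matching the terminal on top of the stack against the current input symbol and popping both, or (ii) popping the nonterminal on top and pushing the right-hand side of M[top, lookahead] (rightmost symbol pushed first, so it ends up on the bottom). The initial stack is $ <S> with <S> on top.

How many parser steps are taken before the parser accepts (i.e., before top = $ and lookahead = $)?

8

step 1: stack=$ <S>  input=p p t v $  — expand <S> → p <H> <L> v
step 2: stack=$ v <L> <H> p  input=p p t v $  — match p
step 3: stack=$ v <L> <H>  input=p t v $  — expand <H> → λ
step 4: stack=$ v <L>  input=p t v $  — expand <L> → p t <H>
step 5: stack=$ v <H> t p  input=p t v $  — match p
step 6: stack=$ v <H> t  input=t v $  — match t
step 7: stack=$ v <H>  input=v $  — expand <H> → λ
step 8: stack=$ v  input=v $  — match v
Accept reached after 8 steps.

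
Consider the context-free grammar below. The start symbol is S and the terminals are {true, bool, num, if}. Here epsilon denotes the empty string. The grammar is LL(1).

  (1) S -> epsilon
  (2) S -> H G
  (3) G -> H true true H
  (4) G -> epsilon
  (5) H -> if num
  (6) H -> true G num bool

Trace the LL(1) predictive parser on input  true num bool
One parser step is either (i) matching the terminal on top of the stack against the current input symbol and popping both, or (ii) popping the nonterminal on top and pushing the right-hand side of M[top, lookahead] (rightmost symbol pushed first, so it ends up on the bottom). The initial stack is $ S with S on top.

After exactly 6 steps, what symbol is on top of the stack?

     Stack                Input            Action
  1  $ S                  true num bool $  expand S -> H G
  2  $ G H                true num bool $  expand H -> true G num bool
  3  $ G bool num G true  true num bool $  match true
  4  $ G bool num G       num bool $       expand G -> epsilon
  5  $ G bool num         num bool $       match num
  6  $ G bool             bool $           match bool
Stack after step 6: $ G (top = G).

G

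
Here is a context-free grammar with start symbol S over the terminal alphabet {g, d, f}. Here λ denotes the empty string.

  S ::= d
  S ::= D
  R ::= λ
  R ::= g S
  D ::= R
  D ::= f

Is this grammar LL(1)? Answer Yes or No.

FIRST(S) = {λ, d, f, g}
FIRST(R) = {λ, g}
FIRST(D) = {λ, f, g}
FOLLOW(S) = {$}
FOLLOW(R) = {$}
FOLLOW(D) = {$}
Each cell of M receives at most one production.

Yes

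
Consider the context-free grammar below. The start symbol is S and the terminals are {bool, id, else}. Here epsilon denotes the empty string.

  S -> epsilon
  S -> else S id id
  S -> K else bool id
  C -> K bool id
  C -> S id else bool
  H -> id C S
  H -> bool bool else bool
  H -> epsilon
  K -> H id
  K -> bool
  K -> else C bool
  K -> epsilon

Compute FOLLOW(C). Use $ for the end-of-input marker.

FIRST(H) = {epsilon, bool, id}
FIRST(K) = {epsilon, bool, else, id}  (via H id)
FIRST(S) = {epsilon, bool, else, id}  (via K else bool id)
FIRST(C) = {bool, else, id}  (via K bool id, S id else bool)
FOLLOW(S) includes $ since S is the start symbol.
FOLLOW(H): in K->H id, H is followed by id with FIRST {id}. Thus FOLLOW(H) = {id}.
FOLLOW(S): in S->else S id id, S is followed by id id with FIRST {id}; in C->S id else bool, S is followed by id else bool with FIRST {id}; in H->id C S, the suffix after S is empty, so FOLLOW(S) ⊇ FOLLOW(H) = {id}. Thus FOLLOW(S) = {$, id}.
FOLLOW(C): in H->id C S, C is followed by S with FIRST {epsilon, bool, else, id}; in H->id C S, the suffix after C is nullable, so FOLLOW(C) ⊇ FOLLOW(H) = {id}; in K->else C bool, C is followed by bool with FIRST {bool}. Thus FOLLOW(C) = {bool, else, id}.
FOLLOW(K): in S->K else bool id, K is followed by else bool id with FIRST {else}; in C->K bool id, K is followed by bool id with FIRST {bool}. Thus FOLLOW(K) = {bool, else}.

{bool, else, id}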